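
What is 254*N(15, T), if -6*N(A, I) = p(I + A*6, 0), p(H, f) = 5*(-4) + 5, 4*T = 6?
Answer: 635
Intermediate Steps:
T = 3/2 (T = (1/4)*6 = 3/2 ≈ 1.5000)
p(H, f) = -15 (p(H, f) = -20 + 5 = -15)
N(A, I) = 5/2 (N(A, I) = -1/6*(-15) = 5/2)
254*N(15, T) = 254*(5/2) = 635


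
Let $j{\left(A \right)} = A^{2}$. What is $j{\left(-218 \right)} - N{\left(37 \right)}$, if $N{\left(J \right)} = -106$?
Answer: $47630$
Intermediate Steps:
$j{\left(-218 \right)} - N{\left(37 \right)} = \left(-218\right)^{2} - -106 = 47524 + 106 = 47630$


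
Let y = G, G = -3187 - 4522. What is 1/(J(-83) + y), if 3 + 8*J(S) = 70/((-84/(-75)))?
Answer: -16/123225 ≈ -0.00012984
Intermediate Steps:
J(S) = 119/16 (J(S) = -3/8 + (70/((-84/(-75))))/8 = -3/8 + (70/((-84*(-1/75))))/8 = -3/8 + (70/(28/25))/8 = -3/8 + (70*(25/28))/8 = -3/8 + (⅛)*(125/2) = -3/8 + 125/16 = 119/16)
G = -7709
y = -7709
1/(J(-83) + y) = 1/(119/16 - 7709) = 1/(-123225/16) = -16/123225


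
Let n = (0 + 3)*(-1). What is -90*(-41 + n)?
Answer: 3960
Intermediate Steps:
n = -3 (n = 3*(-1) = -3)
-90*(-41 + n) = -90*(-41 - 3) = -90*(-44) = 3960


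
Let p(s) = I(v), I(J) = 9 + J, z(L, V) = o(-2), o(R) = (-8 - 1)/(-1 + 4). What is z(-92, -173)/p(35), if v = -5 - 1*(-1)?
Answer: -⅗ ≈ -0.60000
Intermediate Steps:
o(R) = -3 (o(R) = -9/3 = -9*⅓ = -3)
v = -4 (v = -5 + 1 = -4)
z(L, V) = -3
p(s) = 5 (p(s) = 9 - 4 = 5)
z(-92, -173)/p(35) = -3/5 = -3*⅕ = -⅗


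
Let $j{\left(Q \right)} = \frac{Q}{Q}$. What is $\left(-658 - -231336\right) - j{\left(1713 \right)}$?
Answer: $230677$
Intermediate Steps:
$j{\left(Q \right)} = 1$
$\left(-658 - -231336\right) - j{\left(1713 \right)} = \left(-658 - -231336\right) - 1 = \left(-658 + 231336\right) - 1 = 230678 - 1 = 230677$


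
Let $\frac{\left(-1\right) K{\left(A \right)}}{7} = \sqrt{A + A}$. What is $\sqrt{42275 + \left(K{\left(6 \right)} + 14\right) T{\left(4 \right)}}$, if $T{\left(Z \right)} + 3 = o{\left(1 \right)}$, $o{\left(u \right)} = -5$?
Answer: $\sqrt{42163 + 112 \sqrt{3}} \approx 205.81$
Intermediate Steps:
$K{\left(A \right)} = - 7 \sqrt{2} \sqrt{A}$ ($K{\left(A \right)} = - 7 \sqrt{A + A} = - 7 \sqrt{2 A} = - 7 \sqrt{2} \sqrt{A}$)
$T{\left(Z \right)} = -8$ ($T{\left(Z \right)} = -3 - 5 = -8$)
$\sqrt{42275 + \left(K{\left(6 \right)} + 14\right) T{\left(4 \right)}} = \sqrt{42275 + \left(- 7 \sqrt{2} \sqrt{6} + 14\right) \left(-8\right)} = \sqrt{42275 + \left(- 14 \sqrt{3} + 14\right) \left(-8\right)} = \sqrt{42275 + \left(14 - 14 \sqrt{3}\right) \left(-8\right)} = \sqrt{42275 - \left(112 - 112 \sqrt{3}\right)} = \sqrt{42163 + 112 \sqrt{3}}$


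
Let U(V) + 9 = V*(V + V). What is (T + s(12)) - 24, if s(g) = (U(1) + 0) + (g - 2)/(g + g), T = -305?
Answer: -4027/12 ≈ -335.58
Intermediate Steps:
U(V) = -9 + 2*V² (U(V) = -9 + V*(V + V) = -9 + V*(2*V) = -9 + 2*V²)
s(g) = -7 + (-2 + g)/(2*g) (s(g) = ((-9 + 2*1²) + 0) + (g - 2)/(g + g) = ((-9 + 2*1) + 0) + (-2 + g)/((2*g)) = ((-9 + 2) + 0) + (-2 + g)*(1/(2*g)) = (-7 + 0) + (-2 + g)/(2*g) = -7 + (-2 + g)/(2*g))
(T + s(12)) - 24 = (-305 + (-13/2 - 1/12)) - 24 = (-305 - 79/12) - 24 = -3739/12 - 24 = -4027/12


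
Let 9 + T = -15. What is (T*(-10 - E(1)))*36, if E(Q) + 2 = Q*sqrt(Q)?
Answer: 7776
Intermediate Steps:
E(Q) = -2 + Q**(3/2) (E(Q) = -2 + Q*sqrt(Q) = -2 + Q**(3/2))
T = -24 (T = -9 - 15 = -24)
(T*(-10 - E(1)))*36 = -24*(-10 - (-2 + 1**(3/2)))*36 = -24*(-10 - (-2 + 1))*36 = -24*(-10 - 1*(-1))*36 = -24*(-10 + 1)*36 = -24*(-9)*36 = 216*36 = 7776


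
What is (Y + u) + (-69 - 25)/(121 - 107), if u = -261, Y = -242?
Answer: -3568/7 ≈ -509.71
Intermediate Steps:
(Y + u) + (-69 - 25)/(121 - 107) = (-242 - 261) + (-69 - 25)/(121 - 107) = -503 - 94/14 = -503 - 94*1/14 = -503 - 47/7 = -3568/7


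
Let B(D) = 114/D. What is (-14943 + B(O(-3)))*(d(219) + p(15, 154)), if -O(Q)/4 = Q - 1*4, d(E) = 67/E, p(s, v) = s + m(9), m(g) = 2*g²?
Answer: -18541325/7 ≈ -2.6488e+6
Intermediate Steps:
p(s, v) = 162 + s (p(s, v) = s + 2*9² = s + 2*81 = s + 162 = 162 + s)
O(Q) = 16 - 4*Q (O(Q) = -4*(Q - 1*4) = -4*(Q - 4) = -4*(-4 + Q) = 16 - 4*Q)
(-14943 + B(O(-3)))*(d(219) + p(15, 154)) = (-14943 + 114/(16 - 4*(-3)))*(67/219 + (162 + 15)) = (-14943 + 114/(16 + 12))*(67*(1/219) + 177) = (-14943 + 114/28)*(67/219 + 177) = (-14943 + 114*(1/28))*(38830/219) = (-14943 + 57/14)*(38830/219) = -209145/14*38830/219 = -18541325/7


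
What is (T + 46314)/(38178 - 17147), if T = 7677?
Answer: 53991/21031 ≈ 2.5672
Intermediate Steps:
(T + 46314)/(38178 - 17147) = (7677 + 46314)/(38178 - 17147) = 53991/21031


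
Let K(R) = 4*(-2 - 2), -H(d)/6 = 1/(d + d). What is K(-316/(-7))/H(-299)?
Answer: -4784/3 ≈ -1594.7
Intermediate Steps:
H(d) = -3/d (H(d) = -6/(d + d) = -6*1/(2*d) = -3/d)
K(R) = -16 (K(R) = 4*(-4) = -16)
K(-316/(-7))/H(-299) = -16/((-3/(-299))) = -16/((-3*(-1/299))) = -16/3/299 = -16*299/3 = -4784/3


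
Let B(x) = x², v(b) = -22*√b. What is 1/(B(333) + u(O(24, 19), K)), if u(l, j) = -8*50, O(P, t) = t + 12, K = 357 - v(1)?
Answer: 1/110489 ≈ 9.0507e-6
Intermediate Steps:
K = 379 (K = 357 - (-22)*√1 = 357 - (-22) = 357 - 1*(-22) = 357 + 22 = 379)
O(P, t) = 12 + t
u(l, j) = -400
1/(B(333) + u(O(24, 19), K)) = 1/(333² - 400) = 1/(110889 - 400) = 1/110489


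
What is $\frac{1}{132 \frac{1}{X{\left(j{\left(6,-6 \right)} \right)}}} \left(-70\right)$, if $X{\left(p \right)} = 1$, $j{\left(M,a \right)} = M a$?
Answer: $- \frac{35}{66} \approx -0.5303$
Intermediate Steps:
$\frac{1}{132 \frac{1}{X{\left(j{\left(6,-6 \right)} \right)}}} \left(-70\right) = \frac{1}{132 \cdot 1^{-1}} \left(-70\right) = \frac{1}{132 \cdot 1} \left(-70\right) = \frac{1}{132} \left(-70\right) = - \frac{35}{66}$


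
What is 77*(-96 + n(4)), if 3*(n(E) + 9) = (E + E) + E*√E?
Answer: -23023/3 ≈ -7674.3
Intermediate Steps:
n(E) = -9 + E^(3/2)/3 + 2*E/3 (n(E) = -9 + ((E + E) + E*√E)/3 = -9 + (2*E + E^(3/2))/3 = -9 + (E^(3/2) + 2*E)/3 = -9 + (E^(3/2)/3 + 2*E/3) = -9 + E^(3/2)/3 + 2*E/3)
77*(-96 + n(4)) = 77*(-96 + (-9 + 4^(3/2)/3 + (⅔)*4)) = 77*(-96 + (-9 + (⅓)*8 + 8/3)) = 77*(-96 + (-9 + 8/3 + 8/3)) = 77*(-96 - 11/3) = 77*(-299/3) = -23023/3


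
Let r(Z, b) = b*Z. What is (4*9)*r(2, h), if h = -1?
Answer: -72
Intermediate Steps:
r(Z, b) = Z*b
(4*9)*r(2, h) = (4*9)*(2*(-1)) = 36*(-2) = -72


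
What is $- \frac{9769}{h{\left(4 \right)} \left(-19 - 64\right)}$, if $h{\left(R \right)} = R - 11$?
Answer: $- \frac{9769}{581} \approx -16.814$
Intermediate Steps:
$h{\left(R \right)} = -11 + R$
$- \frac{9769}{h{\left(4 \right)} \left(-19 - 64\right)} = - \frac{9769}{\left(-11 + 4\right) \left(-19 - 64\right)} = - \frac{9769}{\left(-7\right) \left(-83\right)} = - \frac{9769}{581}$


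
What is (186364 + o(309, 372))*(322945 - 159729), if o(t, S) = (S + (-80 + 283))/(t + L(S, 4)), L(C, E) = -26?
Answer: 8608270863792/283 ≈ 3.0418e+10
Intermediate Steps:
o(t, S) = (203 + S)/(-26 + t) (o(t, S) = (S + (-80 + 283))/(t - 26) = (S + 203)/(-26 + t) = (203 + S)/(-26 + t))
(186364 + o(309, 372))*(322945 - 159729) = (186364 + (203 + 372)/(-26 + 309))*(322945 - 159729) = (186364 + 575/283)*163216 = (52741587/283)*163216 = 8608270863792/283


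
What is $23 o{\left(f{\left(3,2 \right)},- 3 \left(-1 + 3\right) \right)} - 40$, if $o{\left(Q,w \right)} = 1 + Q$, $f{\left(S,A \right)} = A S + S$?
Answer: $190$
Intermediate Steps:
$f{\left(S,A \right)} = S + A S$
$23 o{\left(f{\left(3,2 \right)},- 3 \left(-1 + 3\right) \right)} - 40 = 23 \left(1 + 3 \left(1 + 2\right)\right) - 40 = 23 \left(1 + 3 \cdot 3\right) - 40 = 23 \left(1 + 9\right) - 40 = 23 \cdot 10 - 40 = 230 - 40 = 190$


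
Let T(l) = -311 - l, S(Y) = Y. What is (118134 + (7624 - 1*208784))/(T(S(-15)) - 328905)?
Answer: 83026/329201 ≈ 0.25220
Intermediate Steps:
(118134 + (7624 - 1*208784))/(T(S(-15)) - 328905) = (118134 + (7624 - 1*208784))/((-311 - 1*(-15)) - 328905) = (118134 + (7624 - 208784))/((-311 + 15) - 328905) = (118134 - 201160)/(-296 - 328905) = -83026/(-329201) = -83026*(-1/329201) = 83026/329201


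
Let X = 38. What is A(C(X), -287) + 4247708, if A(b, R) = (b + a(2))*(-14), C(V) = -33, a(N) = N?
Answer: 4248142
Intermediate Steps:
A(b, R) = -28 - 14*b (A(b, R) = (b + 2)*(-14) = (2 + b)*(-14) = -28 - 14*b)
A(C(X), -287) + 4247708 = (-28 - 14*(-33)) + 4247708 = (-28 + 462) + 4247708 = 434 + 4247708 = 4248142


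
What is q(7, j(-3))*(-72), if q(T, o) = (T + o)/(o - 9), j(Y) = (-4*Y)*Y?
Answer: -232/5 ≈ -46.400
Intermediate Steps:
j(Y) = -4*Y²
q(T, o) = (T + o)/(-9 + o)
q(7, j(-3))*(-72) = ((7 - 4*(-3)²)/(-9 - 4*(-3)²))*(-72) = ((7 - 4*9)/(-9 - 4*9))*(-72) = ((7 - 36)/(-9 - 36))*(-72) = (-29/(-45))*(-72) = -1/45*(-29)*(-72) = (29/45)*(-72) = -232/5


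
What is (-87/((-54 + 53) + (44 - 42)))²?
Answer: 7569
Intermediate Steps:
(-87/((-54 + 53) + (44 - 42)))² = (-87/(-1 + 2))² = (-87/1)² = (-87*1)² = (-87)² = 7569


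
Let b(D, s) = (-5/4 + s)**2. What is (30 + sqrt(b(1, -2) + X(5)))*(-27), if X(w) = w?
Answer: -810 - 27*sqrt(249)/4 ≈ -916.51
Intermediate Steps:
b(D, s) = (-5/4 + s)**2 (b(D, s) = (-5*1/4 + s)**2 = (-5/4 + s)**2)
(30 + sqrt(b(1, -2) + X(5)))*(-27) = (30 + sqrt((-5 + 4*(-2))**2/16 + 5))*(-27) = (30 + sqrt((-5 - 8)**2/16 + 5))*(-27) = (30 + sqrt((1/16)*(-13)**2 + 5))*(-27) = (30 + sqrt((1/16)*169 + 5))*(-27) = (30 + sqrt(169/16 + 5))*(-27) = (30 + sqrt(249/16))*(-27) = (30 + sqrt(249)/4)*(-27) = -810 - 27*sqrt(249)/4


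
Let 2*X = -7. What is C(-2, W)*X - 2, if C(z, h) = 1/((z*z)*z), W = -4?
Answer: -25/16 ≈ -1.5625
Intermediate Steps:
X = -7/2 (X = (½)*(-7) = -7/2 ≈ -3.5000)
C(z, h) = z⁻³ (C(z, h) = 1/(z²*z) = 1/(z³) = z⁻³)
C(-2, W)*X - 2 = -7/2/(-2)³ - 2 = -⅛*(-7/2) - 2 = 7/16 - 2 = -25/16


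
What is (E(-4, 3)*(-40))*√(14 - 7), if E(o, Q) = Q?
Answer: -120*√7 ≈ -317.49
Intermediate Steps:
(E(-4, 3)*(-40))*√(14 - 7) = (3*(-40))*√(14 - 7) = -120*√7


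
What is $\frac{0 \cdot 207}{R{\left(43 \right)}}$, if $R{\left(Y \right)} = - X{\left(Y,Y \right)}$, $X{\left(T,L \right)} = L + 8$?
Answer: $0$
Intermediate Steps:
$X{\left(T,L \right)} = 8 + L$
$R{\left(Y \right)} = -8 - Y$ ($R{\left(Y \right)} = - (8 + Y) = -8 - Y$)
$\frac{0 \cdot 207}{R{\left(43 \right)}} = \frac{0 \cdot 207}{-8 - 43} = \frac{0}{-8 - 43} = \frac{0}{-51} = 0 \left(- \frac{1}{51}\right) = 0$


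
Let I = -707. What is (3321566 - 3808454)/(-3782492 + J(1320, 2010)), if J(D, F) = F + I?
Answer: 486888/3781189 ≈ 0.12877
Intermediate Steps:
J(D, F) = -707 + F (J(D, F) = F - 707 = -707 + F)
(3321566 - 3808454)/(-3782492 + J(1320, 2010)) = (3321566 - 3808454)/(-3782492 + (-707 + 2010)) = -486888/(-3782492 + 1303) = -486888/(-3781189) = -486888*(-1/3781189) = 486888/3781189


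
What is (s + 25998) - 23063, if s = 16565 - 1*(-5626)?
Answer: 25126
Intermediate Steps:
s = 22191 (s = 16565 + 5626 = 22191)
(s + 25998) - 23063 = (22191 + 25998) - 23063 = 48189 - 23063 = 25126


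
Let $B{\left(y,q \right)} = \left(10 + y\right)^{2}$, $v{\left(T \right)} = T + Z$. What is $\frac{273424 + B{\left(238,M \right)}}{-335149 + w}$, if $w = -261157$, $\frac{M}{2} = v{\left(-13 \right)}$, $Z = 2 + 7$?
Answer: $- \frac{167464}{298153} \approx -0.56167$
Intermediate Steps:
$Z = 9$
$v{\left(T \right)} = 9 + T$ ($v{\left(T \right)} = T + 9 = 9 + T$)
$M = -8$ ($M = 2 \left(9 - 13\right) = 2 \left(-4\right) = -8$)
$\frac{273424 + B{\left(238,M \right)}}{-335149 + w} = \frac{273424 + \left(10 + 238\right)^{2}}{-335149 - 261157} = \frac{273424 + 248^{2}}{-596306} = \left(273424 + 61504\right) \left(- \frac{1}{596306}\right) = 334928 \left(- \frac{1}{596306}\right) = - \frac{167464}{298153}$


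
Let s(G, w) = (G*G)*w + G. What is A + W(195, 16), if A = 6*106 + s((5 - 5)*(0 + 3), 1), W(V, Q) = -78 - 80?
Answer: 478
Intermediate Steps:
W(V, Q) = -158
s(G, w) = G + w*G² (s(G, w) = G²*w + G = w*G² + G = G + w*G²)
A = 636 (A = 6*106 + ((5 - 5)*(0 + 3))*(1 + ((5 - 5)*(0 + 3))*1) = 636 + (0*3)*(1 + (0*3)*1) = 636 + 0*(1 + 0*1) = 636 + 0*(1 + 0) = 636 + 0*1 = 636 + 0 = 636)
A + W(195, 16) = 636 - 158 = 478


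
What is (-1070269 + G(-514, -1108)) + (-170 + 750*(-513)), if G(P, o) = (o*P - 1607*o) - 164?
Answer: 894715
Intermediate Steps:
G(P, o) = -164 - 1607*o + P*o (G(P, o) = (P*o - 1607*o) - 164 = (-1607*o + P*o) - 164 = -164 - 1607*o + P*o)
(-1070269 + G(-514, -1108)) + (-170 + 750*(-513)) = (-1070269 + (-164 - 1607*(-1108) - 514*(-1108))) + (-170 + 750*(-513)) = (-1070269 + (-164 + 1780556 + 569512)) + (-170 - 384750) = (-1070269 + 2349904) - 384920 = 1279635 - 384920 = 894715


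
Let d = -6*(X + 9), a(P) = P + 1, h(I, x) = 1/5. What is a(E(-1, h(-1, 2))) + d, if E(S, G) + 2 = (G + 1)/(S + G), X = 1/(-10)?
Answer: -559/10 ≈ -55.900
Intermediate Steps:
h(I, x) = ⅕
X = -⅒ ≈ -0.10000
E(S, G) = -2 + (1 + G)/(G + S) (E(S, G) = -2 + (G + 1)/(S + G) = -2 + (1 + G)/(G + S))
a(P) = 1 + P
d = -267/5 (d = -6*(-⅒ + 9) = -6*89/10 = -267/5 ≈ -53.400)
a(E(-1, h(-1, 2))) + d = (1 + (1 - 1*⅕ - 2*(-1))/(⅕ - 1)) - 267/5 = (1 + (1 - ⅕ + 2)/(-⅘)) - 267/5 = (1 - 5/4*14/5) - 267/5 = (1 - 7/2) - 267/5 = -5/2 - 267/5 = -559/10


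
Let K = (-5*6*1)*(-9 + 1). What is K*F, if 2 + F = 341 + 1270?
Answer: 386160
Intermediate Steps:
F = 1609 (F = -2 + (341 + 1270) = -2 + 1611 = 1609)
K = 240 (K = -30*1*(-8) = -30*(-8) = 240)
K*F = 240*1609 = 386160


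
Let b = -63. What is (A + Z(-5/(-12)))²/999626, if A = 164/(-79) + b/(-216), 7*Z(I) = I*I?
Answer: 19631092321/6338883794471424 ≈ 3.0969e-6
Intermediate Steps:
Z(I) = I²/7 (Z(I) = (I*I)/7 = I²/7)
A = -3383/1896 (A = 164/(-79) - 63/(-216) = 164*(-1/79) - 63*(-1/216) = -164/79 + 7/24 = -3383/1896 ≈ -1.7843)
(A + Z(-5/(-12)))²/999626 = (-3383/1896 + (-5/(-12))²/7)²/999626 = (-3383/1896 + (-5*(-1/12))²/7)²*(1/999626) = (-3383/1896 + (5/12)²/7)²*(1/999626) = (-3383/1896 + (⅐)*(25/144))²*(1/999626) = (-3383/1896 + 25/1008)²*(1/999626) = (-140111/79632)²*(1/999626) = (19631092321/6341255424)*(1/999626) = 19631092321/6338883794471424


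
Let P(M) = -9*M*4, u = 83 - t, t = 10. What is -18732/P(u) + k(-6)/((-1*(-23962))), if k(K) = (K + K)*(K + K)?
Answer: 18718109/2623839 ≈ 7.1339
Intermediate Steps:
k(K) = 4*K² (k(K) = (2*K)*(2*K) = 4*K²)
u = 73 (u = 83 - 1*10 = 83 - 10 = 73)
P(M) = -36*M
-18732/P(u) + k(-6)/((-1*(-23962))) = -18732/((-36*73)) + (4*(-6)²)/((-1*(-23962))) = -18732/(-2628) + (4*36)/23962 = -18732*(-1/2628) + 144*(1/23962) = 1561/219 + 72/11981 = 18718109/2623839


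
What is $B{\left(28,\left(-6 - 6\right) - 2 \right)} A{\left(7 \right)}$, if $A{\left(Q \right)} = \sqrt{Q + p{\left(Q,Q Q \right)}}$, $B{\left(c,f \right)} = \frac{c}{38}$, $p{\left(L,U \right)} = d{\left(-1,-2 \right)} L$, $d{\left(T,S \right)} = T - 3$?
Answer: $\frac{14 i \sqrt{21}}{19} \approx 3.3766 i$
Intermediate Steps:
$d{\left(T,S \right)} = -3 + T$
$p{\left(L,U \right)} = - 4 L$ ($p{\left(L,U \right)} = \left(-3 - 1\right) L = - 4 L$)
$B{\left(c,f \right)} = \frac{c}{38}$ ($B{\left(c,f \right)} = c \frac{1}{38} = \frac{c}{38}$)
$A{\left(Q \right)} = \sqrt{3} \sqrt{- Q}$ ($A{\left(Q \right)} = \sqrt{Q - 4 Q} = \sqrt{- 3 Q} = \sqrt{3} \sqrt{- Q}$)
$B{\left(28,\left(-6 - 6\right) - 2 \right)} A{\left(7 \right)} = \frac{1}{38} \cdot 28 \sqrt{3} \sqrt{\left(-1\right) 7} = \frac{14 \sqrt{3} \sqrt{-7}}{19} = \frac{14 \sqrt{3} i \sqrt{7}}{19} = \frac{14 i \sqrt{21}}{19}$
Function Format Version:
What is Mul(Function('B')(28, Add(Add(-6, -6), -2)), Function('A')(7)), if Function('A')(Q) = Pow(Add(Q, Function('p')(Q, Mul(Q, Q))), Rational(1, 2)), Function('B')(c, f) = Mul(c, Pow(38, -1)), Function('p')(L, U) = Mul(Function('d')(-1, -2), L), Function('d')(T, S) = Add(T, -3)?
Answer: Mul(Rational(14, 19), I, Pow(21, Rational(1, 2))) ≈ Mul(3.3766, I)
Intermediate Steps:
Function('d')(T, S) = Add(-3, T)
Function('p')(L, U) = Mul(-4, L) (Function('p')(L, U) = Mul(Add(-3, -1), L) = Mul(-4, L))
Function('B')(c, f) = Mul(Rational(1, 38), c) (Function('B')(c, f) = Mul(c, Rational(1, 38)) = Mul(Rational(1, 38), c))
Function('A')(Q) = Mul(Pow(3, Rational(1, 2)), Pow(Mul(-1, Q), Rational(1, 2))) (Function('A')(Q) = Pow(Add(Q, Mul(-4, Q)), Rational(1, 2)) = Pow(Mul(-3, Q), Rational(1, 2)) = Mul(Pow(3, Rational(1, 2)), Pow(Mul(-1, Q), Rational(1, 2))))
Mul(Function('B')(28, Add(Add(-6, -6), -2)), Function('A')(7)) = Mul(Mul(Rational(1, 38), 28), Mul(Pow(3, Rational(1, 2)), Pow(Mul(-1, 7), Rational(1, 2)))) = Mul(Rational(14, 19), Mul(Pow(3, Rational(1, 2)), Pow(-7, Rational(1, 2)))) = Mul(Rational(14, 19), Mul(Pow(3, Rational(1, 2)), Mul(I, Pow(7, Rational(1, 2))))) = Mul(Rational(14, 19), Mul(I, Pow(21, Rational(1, 2)))) = Mul(Rational(14, 19), I, Pow(21, Rational(1, 2)))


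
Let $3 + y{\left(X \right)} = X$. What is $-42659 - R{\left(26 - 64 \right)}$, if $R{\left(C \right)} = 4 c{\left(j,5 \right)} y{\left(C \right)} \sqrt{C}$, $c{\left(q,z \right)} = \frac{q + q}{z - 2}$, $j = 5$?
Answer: $-42659 + \frac{1640 i \sqrt{38}}{3} \approx -42659.0 + 3369.9 i$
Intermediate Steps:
$y{\left(X \right)} = -3 + X$
$c{\left(q,z \right)} = \frac{2 q}{-2 + z}$
$R{\left(C \right)} = \sqrt{C} \left(-40 + \frac{40 C}{3}\right)$ ($R{\left(C \right)} = 4 \cdot 2 \cdot 5 \frac{1}{-2 + 5} \left(-3 + C\right) \sqrt{C} = 4 \cdot 2 \cdot 5 \cdot \frac{1}{3} \left(-3 + C\right) \sqrt{C} = 4 \cdot \frac{10}{3} \left(-3 + C\right) \sqrt{C} = \frac{40 \left(-3 + C\right)}{3} \sqrt{C} = \left(-40 + \frac{40 C}{3}\right) \sqrt{C} = \sqrt{C} \left(-40 + \frac{40 C}{3}\right)$)
$-42659 - R{\left(26 - 64 \right)} = -42659 - \frac{40 \sqrt{26 - 64} \left(-3 + \left(26 - 64\right)\right)}{3} = -42659 - \frac{40 \sqrt{-38} \left(-3 - 38\right)}{3} = -42659 - \frac{40}{3} i \sqrt{38} \left(-41\right) = -42659 - - \frac{1640 i \sqrt{38}}{3} = -42659 + \frac{1640 i \sqrt{38}}{3}$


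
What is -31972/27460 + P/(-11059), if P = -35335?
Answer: 154180188/75920035 ≈ 2.0308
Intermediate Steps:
-31972/27460 + P/(-11059) = -31972/27460 - 35335/(-11059) = -31972*1/27460 - 35335*(-1/11059) = -7993/6865 + 35335/11059 = 154180188/75920035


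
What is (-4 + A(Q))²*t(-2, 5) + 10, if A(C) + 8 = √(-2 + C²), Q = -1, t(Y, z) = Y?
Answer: -276 + 48*I ≈ -276.0 + 48.0*I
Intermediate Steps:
A(C) = -8 + √(-2 + C²)
(-4 + A(Q))²*t(-2, 5) + 10 = (-4 + (-8 + √(-2 + (-1)²)))²*(-2) + 10 = (-4 + (-8 + √(-2 + 1)))²*(-2) + 10 = (-4 + (-8 + √(-1)))²*(-2) + 10 = (-4 + (-8 + I))²*(-2) + 10 = (-12 + I)²*(-2) + 10 = -2*(-12 + I)² + 10 = 10 - 2*(-12 + I)²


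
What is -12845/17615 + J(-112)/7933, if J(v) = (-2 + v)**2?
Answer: 25405031/27947959 ≈ 0.90901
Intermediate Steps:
-12845/17615 + J(-112)/7933 = -12845/17615 + (-2 - 112)**2/7933 = -12845*1/17615 + (-114)**2*(1/7933) = -2569/3523 + 12996*(1/7933) = -2569/3523 + 12996/7933 = 25405031/27947959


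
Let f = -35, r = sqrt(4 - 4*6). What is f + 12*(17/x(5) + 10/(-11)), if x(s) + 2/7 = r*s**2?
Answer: -12889414/280731 - 20825*I*sqrt(5)/25521 ≈ -45.914 - 1.8246*I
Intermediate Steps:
r = 2*I*sqrt(5) (r = sqrt(4 - 24) = sqrt(-20) = 2*I*sqrt(5) ≈ 4.4721*I)
x(s) = -2/7 + 2*I*sqrt(5)*s**2 (x(s) = -2/7 + (2*I*sqrt(5))*s**2 = -2/7 + 2*I*sqrt(5)*s**2)
f + 12*(17/x(5) + 10/(-11)) = -35 + 12*(17/(-2/7 + 2*I*sqrt(5)*5**2) + 10/(-11)) = -35 + 12*(17/(-2/7 + 2*I*sqrt(5)*25) + 10*(-1/11)) = -35 + 12*(17/(-2/7 + 50*I*sqrt(5)) - 10/11) = -35 + 12*(-10/11 + 17/(-2/7 + 50*I*sqrt(5))) = -35 + (-120/11 + 204/(-2/7 + 50*I*sqrt(5))) = -505/11 + 204/(-2/7 + 50*I*sqrt(5))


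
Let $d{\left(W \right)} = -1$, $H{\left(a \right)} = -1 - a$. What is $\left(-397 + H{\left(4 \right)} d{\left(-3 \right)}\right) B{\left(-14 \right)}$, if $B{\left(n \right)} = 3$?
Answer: $-1176$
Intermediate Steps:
$\left(-397 + H{\left(4 \right)} d{\left(-3 \right)}\right) B{\left(-14 \right)} = \left(-397 + \left(-1 - 4\right) \left(-1\right)\right) 3 = \left(-397 - -5\right) 3 = \left(-397 + 5\right) 3 = \left(-392\right) 3 = -1176$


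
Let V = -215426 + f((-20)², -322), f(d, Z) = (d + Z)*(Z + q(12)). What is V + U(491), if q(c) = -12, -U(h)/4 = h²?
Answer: -1205802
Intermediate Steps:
U(h) = -4*h²
f(d, Z) = (-12 + Z)*(Z + d) (f(d, Z) = (d + Z)*(Z - 12) = (Z + d)*(-12 + Z) = (-12 + Z)*(Z + d))
V = -241478 (V = -215426 + ((-322)² - 12*(-322) - 12*(-20)² - 322*(-20)²) = -215426 + (103684 + 3864 - 12*400 - 322*400) = -215426 + (103684 + 3864 - 4800 - 128800) = -215426 - 26052 = -241478)
V + U(491) = -241478 - 4*491² = -241478 - 4*241081 = -241478 - 964324 = -1205802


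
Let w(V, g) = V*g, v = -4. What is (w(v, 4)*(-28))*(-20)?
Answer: -8960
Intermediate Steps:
(w(v, 4)*(-28))*(-20) = (-4*4*(-28))*(-20) = -16*(-28)*(-20) = 448*(-20) = -8960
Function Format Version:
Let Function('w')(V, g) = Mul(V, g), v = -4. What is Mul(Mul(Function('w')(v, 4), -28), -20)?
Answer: -8960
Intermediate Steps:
Mul(Mul(Function('w')(v, 4), -28), -20) = Mul(Mul(Mul(-4, 4), -28), -20) = Mul(Mul(-16, -28), -20) = Mul(448, -20) = -8960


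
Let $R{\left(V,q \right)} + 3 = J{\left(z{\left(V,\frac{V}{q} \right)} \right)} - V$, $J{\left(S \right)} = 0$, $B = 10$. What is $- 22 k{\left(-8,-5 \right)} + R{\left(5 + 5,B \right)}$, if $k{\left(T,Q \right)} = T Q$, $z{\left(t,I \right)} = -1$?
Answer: $-893$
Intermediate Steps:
$R{\left(V,q \right)} = -3 - V$ ($R{\left(V,q \right)} = -3 + \left(0 - V\right) = -3 - V$)
$k{\left(T,Q \right)} = Q T$
$- 22 k{\left(-8,-5 \right)} + R{\left(5 + 5,B \right)} = - 22 \left(\left(-5\right) \left(-8\right)\right) - 13 = \left(-22\right) 40 - 13 = -880 - 13 = -893$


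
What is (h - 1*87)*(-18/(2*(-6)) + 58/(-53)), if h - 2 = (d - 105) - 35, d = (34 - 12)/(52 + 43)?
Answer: -918179/10070 ≈ -91.180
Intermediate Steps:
d = 22/95 ≈ 0.23158
h = -13088/95 (h = 2 + ((22/95 - 105) - 35) = 2 + (-9953/95 - 35) = 2 - 13278/95 = -13088/95 ≈ -137.77)
(h - 1*87)*(-18/(2*(-6)) + 58/(-53)) = (-13088/95 - 1*87)*(-18/(2*(-6)) + 58/(-53)) = (-13088/95 - 87)*(-18/(-12) + 58*(-1/53)) = -21353*(-18*(-1/12) - 58/53)/95 = -21353*(3/2 - 58/53)/95 = -21353/95*43/106 = -918179/10070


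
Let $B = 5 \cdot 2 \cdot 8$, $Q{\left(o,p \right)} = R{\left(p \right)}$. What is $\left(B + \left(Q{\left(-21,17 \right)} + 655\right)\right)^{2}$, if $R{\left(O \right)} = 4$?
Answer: $546121$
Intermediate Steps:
$Q{\left(o,p \right)} = 4$
$B = 80$ ($B = 10 \cdot 8 = 80$)
$\left(B + \left(Q{\left(-21,17 \right)} + 655\right)\right)^{2} = \left(80 + \left(4 + 655\right)\right)^{2} = \left(80 + 659\right)^{2} = 739^{2} = 546121$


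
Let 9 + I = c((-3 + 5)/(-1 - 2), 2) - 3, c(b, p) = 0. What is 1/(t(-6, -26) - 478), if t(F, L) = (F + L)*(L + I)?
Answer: 1/738 ≈ 0.0013550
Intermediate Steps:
I = -12 (I = -9 + (0 - 3) = -9 - 3 = -12)
t(F, L) = (-12 + L)*(F + L) (t(F, L) = (F + L)*(L - 12) = (F + L)*(-12 + L) = (-12 + L)*(F + L))
1/(t(-6, -26) - 478) = 1/(((-26)**2 - 12*(-6) - 12*(-26) - 6*(-26)) - 478) = 1/((676 + 72 + 312 + 156) - 478) = 1/(1216 - 478) = 1/738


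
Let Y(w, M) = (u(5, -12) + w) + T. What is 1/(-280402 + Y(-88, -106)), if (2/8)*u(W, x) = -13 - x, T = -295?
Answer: -1/280789 ≈ -3.5614e-6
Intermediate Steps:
u(W, x) = -52 - 4*x (u(W, x) = 4*(-13 - x) = -52 - 4*x)
Y(w, M) = -299 + w (Y(w, M) = ((-52 - 4*(-12)) + w) - 295 = ((-52 + 48) + w) - 295 = (-4 + w) - 295 = -299 + w)
1/(-280402 + Y(-88, -106)) = 1/(-280402 + (-299 - 88)) = 1/(-280402 - 387) = 1/(-280789) = -1/280789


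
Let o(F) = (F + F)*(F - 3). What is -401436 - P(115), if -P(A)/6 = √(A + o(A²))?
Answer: -401436 + 6*√349722015 ≈ -2.8923e+5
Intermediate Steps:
o(F) = 2*F*(-3 + F) (o(F) = (2*F)*(-3 + F) = 2*F*(-3 + F))
P(A) = -6*√(A + 2*A²*(-3 + A²))
-401436 - P(115) = -401436 - (-6)*√(115*(1 + 2*115*(-3 + 115²))) = -401436 - (-6)*√(115*(1 + 2*115*(-3 + 13225))) = -401436 - (-6)*√(115*(1 + 2*115*13222)) = -401436 - (-6)*√(115*(1 + 3041060)) = -401436 - (-6)*√(115*3041061) = -401436 - (-6)*√349722015 = -401436 + 6*√349722015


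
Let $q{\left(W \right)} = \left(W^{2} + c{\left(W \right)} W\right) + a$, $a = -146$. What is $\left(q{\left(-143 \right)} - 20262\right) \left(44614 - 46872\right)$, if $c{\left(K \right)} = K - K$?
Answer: $-92578$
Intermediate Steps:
$c{\left(K \right)} = 0$
$q{\left(W \right)} = -146 + W^{2}$ ($q{\left(W \right)} = \left(W^{2} + 0 W\right) - 146 = \left(W^{2} + 0\right) - 146 = W^{2} - 146 = -146 + W^{2}$)
$\left(q{\left(-143 \right)} - 20262\right) \left(44614 - 46872\right) = \left(\left(-146 + \left(-143\right)^{2}\right) - 20262\right) \left(44614 - 46872\right) = \left(\left(-146 + 20449\right) - 20262\right) \left(-2258\right) = \left(20303 - 20262\right) \left(-2258\right) = 41 \left(-2258\right) = -92578$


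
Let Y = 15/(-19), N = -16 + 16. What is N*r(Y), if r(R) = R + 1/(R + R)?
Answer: 0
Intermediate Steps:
N = 0
Y = -15/19 (Y = 15*(-1/19) = -15/19 ≈ -0.78947)
r(R) = R + 1/(2*R)
N*r(Y) = 0*(-15/19 + 1/(2*(-15/19))) = 0*(-15/19 + (½)*(-19/15)) = 0*(-15/19 - 19/30) = 0*(-811/570) = 0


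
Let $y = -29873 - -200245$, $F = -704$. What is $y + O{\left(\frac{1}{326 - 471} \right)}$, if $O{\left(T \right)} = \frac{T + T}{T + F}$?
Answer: $\frac{17391744134}{102081} \approx 1.7037 \cdot 10^{5}$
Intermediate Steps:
$y = 170372$ ($y = -29873 + 200245 = 170372$)
$O{\left(T \right)} = \frac{2 T}{-704 + T}$ ($O{\left(T \right)} = \frac{T + T}{T - 704} = \frac{2 T}{-704 + T}$)
$y + O{\left(\frac{1}{326 - 471} \right)} = 170372 + \frac{2}{\left(326 - 471\right) \left(-704 + \frac{1}{326 - 471}\right)} = 170372 + \frac{2}{\left(-145\right) \left(-704 + \frac{1}{-145}\right)} = 170372 + 2 \left(- \frac{1}{145}\right) \frac{1}{-704 - \frac{1}{145}} = 170372 + 2 \left(- \frac{1}{145}\right) \frac{1}{- \frac{102081}{145}} = 170372 + 2 \left(- \frac{1}{145}\right) \left(- \frac{145}{102081}\right) = 170372 + \frac{2}{102081} = \frac{17391744134}{102081}$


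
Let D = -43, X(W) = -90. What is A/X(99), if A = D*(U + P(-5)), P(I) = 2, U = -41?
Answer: -559/30 ≈ -18.633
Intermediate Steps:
A = 1677 (A = -43*(-41 + 2) = -43*(-39) = 1677)
A/X(99) = 1677/(-90) = 1677*(-1/90) = -559/30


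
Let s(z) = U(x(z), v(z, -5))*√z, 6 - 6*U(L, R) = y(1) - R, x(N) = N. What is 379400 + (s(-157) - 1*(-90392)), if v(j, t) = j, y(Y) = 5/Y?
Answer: 469792 - 26*I*√157 ≈ 4.6979e+5 - 325.78*I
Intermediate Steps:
U(L, R) = ⅙ + R/6 (U(L, R) = 1 - (5/1 - R)/6 = 1 - (5*1 - R)/6 = 1 - (5 - R)/6 = 1 + (-⅚ + R/6) = ⅙ + R/6)
s(z) = √z*(⅙ + z/6) (s(z) = (⅙ + z/6)*√z = √z*(⅙ + z/6))
379400 + (s(-157) - 1*(-90392)) = 379400 + (√(-157)*(1 - 157)/6 - 1*(-90392)) = 379400 + ((⅙)*(I*√157)*(-156) + 90392) = 379400 + (-26*I*√157 + 90392) = 379400 + (90392 - 26*I*√157) = 469792 - 26*I*√157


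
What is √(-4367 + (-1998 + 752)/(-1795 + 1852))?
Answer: I*√14259405/57 ≈ 66.248*I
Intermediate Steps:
√(-4367 + (-1998 + 752)/(-1795 + 1852)) = √(-4367 - 1246/57) = √(-250165/57) = I*√14259405/57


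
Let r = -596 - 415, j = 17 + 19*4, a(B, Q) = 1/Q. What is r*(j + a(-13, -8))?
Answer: -751173/8 ≈ -93897.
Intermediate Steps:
j = 93 (j = 17 + 76 = 93)
r = -1011
r*(j + a(-13, -8)) = -1011*(93 + 1/(-8)) = -1011*(93 - ⅛) = -1011*743/8 = -751173/8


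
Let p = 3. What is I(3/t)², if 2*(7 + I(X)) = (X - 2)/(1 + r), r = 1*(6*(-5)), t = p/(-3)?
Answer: 160801/3364 ≈ 47.801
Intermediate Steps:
t = -1 (t = 3/(-3) = 3*(-⅓) = -1)
r = -30 (r = 1*(-30) = -30)
I(X) = -202/29 - X/58 (I(X) = -7 + ((X - 2)/(1 - 30))/2 = -7 + ((-2 + X)/(-29))/2 = -7 + ((-2 + X)*(-1/29))/2 = -7 + (2/29 - X/29)/2 = -7 + (1/29 - X/58) = -202/29 - X/58)
I(3/t)² = (-202/29 - 3/(58*(-1)))² = (-202/29 - 3*(-1)/58)² = (-202/29 - 1/58*(-3))² = (-202/29 + 3/58)² = (-401/58)² = 160801/3364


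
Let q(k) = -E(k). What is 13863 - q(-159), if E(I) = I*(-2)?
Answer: 14181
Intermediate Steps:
E(I) = -2*I
q(k) = 2*k (q(k) = -(-2)*k = 2*k)
13863 - q(-159) = 13863 - 2*(-159) = 13863 - 1*(-318) = 13863 + 318 = 14181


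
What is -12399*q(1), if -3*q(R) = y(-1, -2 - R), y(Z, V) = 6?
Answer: 24798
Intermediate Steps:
q(R) = -2 (q(R) = -⅓*6 = -2)
-12399*q(1) = -12399*(-2) = 24798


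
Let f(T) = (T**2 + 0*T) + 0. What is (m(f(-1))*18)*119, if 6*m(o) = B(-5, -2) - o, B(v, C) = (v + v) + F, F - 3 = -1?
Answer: -3213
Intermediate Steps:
F = 2 (F = 3 - 1 = 2)
B(v, C) = 2 + 2*v (B(v, C) = (v + v) + 2 = 2*v + 2 = 2 + 2*v)
f(T) = T**2 (f(T) = (T**2 + 0) + 0 = T**2 + 0 = T**2)
m(o) = -4/3 - o/6 (m(o) = ((2 + 2*(-5)) - o)/6 = ((2 - 10) - o)/6 = (-8 - o)/6 = -4/3 - o/6)
(m(f(-1))*18)*119 = ((-4/3 - 1/6*(-1)**2)*18)*119 = ((-4/3 - 1/6*1)*18)*119 = ((-4/3 - 1/6)*18)*119 = -3/2*18*119 = -27*119 = -3213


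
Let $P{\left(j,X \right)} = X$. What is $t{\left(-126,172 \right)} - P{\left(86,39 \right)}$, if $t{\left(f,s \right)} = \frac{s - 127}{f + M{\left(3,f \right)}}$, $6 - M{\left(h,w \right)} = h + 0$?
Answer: $- \frac{1614}{41} \approx -39.366$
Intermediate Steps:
$M{\left(h,w \right)} = 6 - h$ ($M{\left(h,w \right)} = 6 - \left(h + 0\right) = 6 - h$)
$t{\left(f,s \right)} = \frac{-127 + s}{3 + f}$ ($t{\left(f,s \right)} = \frac{s - 127}{f + \left(6 - 3\right)} = \frac{-127 + s}{f + \left(6 - 3\right)} = \frac{-127 + s}{f + 3} = \frac{-127 + s}{3 + f}$)
$t{\left(-126,172 \right)} - P{\left(86,39 \right)} = \frac{-127 + 172}{3 - 126} - 39 = \frac{1}{-123} \cdot 45 - 39 = \left(- \frac{1}{123}\right) 45 - 39 = - \frac{15}{41} - 39 = - \frac{1614}{41}$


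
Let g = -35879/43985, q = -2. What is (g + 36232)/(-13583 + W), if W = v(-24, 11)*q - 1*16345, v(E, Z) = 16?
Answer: -1593628641/1317790600 ≈ -1.2093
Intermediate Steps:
g = -35879/43985 (g = -35879*1/43985 = -35879/43985 ≈ -0.81571)
W = -16377 (W = 16*(-2) - 1*16345 = -32 - 16345 = -16377)
(g + 36232)/(-13583 + W) = (-35879/43985 + 36232)/(-13583 - 16377) = (1593628641/43985)/(-29960) = (1593628641/43985)*(-1/29960) = -1593628641/1317790600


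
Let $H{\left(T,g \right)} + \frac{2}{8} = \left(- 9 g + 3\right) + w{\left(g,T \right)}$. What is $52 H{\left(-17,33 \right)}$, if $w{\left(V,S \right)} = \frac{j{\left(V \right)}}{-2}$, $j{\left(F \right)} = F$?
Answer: $-16159$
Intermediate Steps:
$w{\left(V,S \right)} = - \frac{V}{2}$ ($w{\left(V,S \right)} = \frac{V}{-2} = V \left(- \frac{1}{2}\right) = - \frac{V}{2}$)
$H{\left(T,g \right)} = \frac{11}{4} - \frac{19 g}{2}$ ($H{\left(T,g \right)} = - \frac{1}{4} - \left(-3 + \frac{19 g}{2}\right) = \frac{11}{4} - \frac{19 g}{2}$)
$52 H{\left(-17,33 \right)} = 52 \left(\frac{11}{4} - \frac{627}{2}\right) = 52 \left(- \frac{1243}{4}\right) = -16159$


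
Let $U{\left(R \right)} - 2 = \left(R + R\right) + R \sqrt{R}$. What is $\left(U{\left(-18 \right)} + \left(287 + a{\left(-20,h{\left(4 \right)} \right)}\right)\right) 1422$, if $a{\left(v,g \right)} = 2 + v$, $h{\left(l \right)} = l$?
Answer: $334170 - 76788 i \sqrt{2} \approx 3.3417 \cdot 10^{5} - 1.0859 \cdot 10^{5} i$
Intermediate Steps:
$U{\left(R \right)} = 2 + R^{\frac{3}{2}} + 2 R$ ($U{\left(R \right)} = 2 + \left(\left(R + R\right) + R \sqrt{R}\right) = 2 + \left(2 R + R^{\frac{3}{2}}\right) = 2 + \left(R^{\frac{3}{2}} + 2 R\right) = 2 + R^{\frac{3}{2}} + 2 R$)
$\left(U{\left(-18 \right)} + \left(287 + a{\left(-20,h{\left(4 \right)} \right)}\right)\right) 1422 = \left(\left(2 + \left(-18\right)^{\frac{3}{2}} + 2 \left(-18\right)\right) + \left(287 + \left(2 - 20\right)\right)\right) 1422 = \left(\left(2 - 54 i \sqrt{2} - 36\right) + \left(287 - 18\right)\right) 1422 = \left(\left(-34 - 54 i \sqrt{2}\right) + 269\right) 1422 = \left(235 - 54 i \sqrt{2}\right) 1422 = 334170 - 76788 i \sqrt{2}$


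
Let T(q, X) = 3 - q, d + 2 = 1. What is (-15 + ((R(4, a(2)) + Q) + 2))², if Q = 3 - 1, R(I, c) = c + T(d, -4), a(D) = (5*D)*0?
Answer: 49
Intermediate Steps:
d = -1 (d = -2 + 1 = -1)
a(D) = 0
R(I, c) = 4 + c (R(I, c) = c + (3 - 1*(-1)) = c + (3 + 1) = c + 4 = 4 + c)
Q = 2
(-15 + ((R(4, a(2)) + Q) + 2))² = (-15 + (((4 + 0) + 2) + 2))² = (-15 + ((4 + 2) + 2))² = (-15 + (6 + 2))² = (-15 + 8)² = (-7)² = 49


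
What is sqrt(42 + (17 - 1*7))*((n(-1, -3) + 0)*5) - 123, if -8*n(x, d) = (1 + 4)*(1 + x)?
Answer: -123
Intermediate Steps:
n(x, d) = -5/8 - 5*x/8 (n(x, d) = -(1 + 4)*(1 + x)/8 = -5*(1 + x)/8 = -(5 + 5*x)/8 = -5/8 - 5*x/8)
sqrt(42 + (17 - 1*7))*((n(-1, -3) + 0)*5) - 123 = sqrt(42 + (17 - 1*7))*(((-5/8 - 5/8*(-1)) + 0)*5) - 123 = sqrt(42 + (17 - 7))*(((-5/8 + 5/8) + 0)*5) - 123 = sqrt(42 + 10)*((0 + 0)*5) - 123 = sqrt(52)*(0*5) - 123 = (2*sqrt(13))*0 - 123 = 0 - 123 = -123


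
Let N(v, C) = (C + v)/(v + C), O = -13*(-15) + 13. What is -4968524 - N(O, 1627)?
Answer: -4968525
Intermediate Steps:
O = 208 (O = 195 + 13 = 208)
N(v, C) = 1 (N(v, C) = (C + v)/(C + v) = 1)
-4968524 - N(O, 1627) = -4968524 - 1*1 = -4968524 - 1 = -4968525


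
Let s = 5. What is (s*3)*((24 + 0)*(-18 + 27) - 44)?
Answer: 2580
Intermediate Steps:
(s*3)*((24 + 0)*(-18 + 27) - 44) = (5*3)*((24 + 0)*(-18 + 27) - 44) = 15*(24*9 - 44) = 15*(216 - 44) = 15*172 = 2580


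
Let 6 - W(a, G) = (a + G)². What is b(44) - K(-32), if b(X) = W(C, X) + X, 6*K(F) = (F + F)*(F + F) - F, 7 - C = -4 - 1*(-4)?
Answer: -3239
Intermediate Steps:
C = 7 (C = 7 - (-4 - 1*(-4)) = 7 - (-4 + 4) = 7 - 1*0 = 7 + 0 = 7)
W(a, G) = 6 - (G + a)² (W(a, G) = 6 - (a + G)² = 6 - (G + a)²)
K(F) = -F/6 + 2*F²/3 (K(F) = ((F + F)*(F + F) - F)/6 = ((2*F)*(2*F) - F)/6 = (4*F² - F)/6 = (-F + 4*F²)/6 = -F/6 + 2*F²/3)
b(X) = 6 + X - (7 + X)² (b(X) = (6 - (X + 7)²) + X = (6 - (7 + X)²) + X = 6 + X - (7 + X)²)
b(44) - K(-32) = (6 + 44 - (7 + 44)²) - (-32)*(-1 + 4*(-32))/6 = (6 + 44 - 1*51²) - (-32)*(-1 - 128)/6 = (6 + 44 - 1*2601) - (-32)*(-129)/6 = (6 + 44 - 2601) - 1*688 = -2551 - 688 = -3239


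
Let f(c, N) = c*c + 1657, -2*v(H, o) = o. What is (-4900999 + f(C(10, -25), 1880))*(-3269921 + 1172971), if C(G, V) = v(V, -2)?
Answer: 10273673109950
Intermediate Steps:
v(H, o) = -o/2
C(G, V) = 1 (C(G, V) = -½*(-2) = 1)
f(c, N) = 1657 + c² (f(c, N) = c² + 1657 = 1657 + c²)
(-4900999 + f(C(10, -25), 1880))*(-3269921 + 1172971) = (-4900999 + (1657 + 1²))*(-3269921 + 1172971) = (-4900999 + (1657 + 1))*(-2096950) = (-4900999 + 1658)*(-2096950) = -4899341*(-2096950) = 10273673109950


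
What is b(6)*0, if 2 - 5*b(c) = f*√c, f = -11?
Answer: 0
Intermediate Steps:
b(c) = ⅖ + 11*√c/5 (b(c) = ⅖ - (-11)*√c/5 = ⅖ + 11*√c/5)
b(6)*0 = (⅖ + 11*√6/5)*0 = 0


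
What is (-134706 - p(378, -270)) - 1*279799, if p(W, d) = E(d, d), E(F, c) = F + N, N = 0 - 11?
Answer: -414224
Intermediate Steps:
N = -11
E(F, c) = -11 + F (E(F, c) = F - 11 = -11 + F)
p(W, d) = -11 + d
(-134706 - p(378, -270)) - 1*279799 = (-134706 - (-11 - 270)) - 1*279799 = (-134706 - 1*(-281)) - 279799 = (-134706 + 281) - 279799 = -134425 - 279799 = -414224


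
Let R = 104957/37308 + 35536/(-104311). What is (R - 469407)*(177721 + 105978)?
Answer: -518247428697292276723/3891634788 ≈ -1.3317e+11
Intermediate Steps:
R = 9622392539/3891634788 (R = 104957*(1/37308) + 35536*(-1/104311) = 104957/37308 - 35536/104311 = 9622392539/3891634788 ≈ 2.4726)
(R - 469407)*(177721 + 105978) = (9622392539/3891634788 - 469407)*(177721 + 105978) = -1826750988538177/3891634788*283699 = -518247428697292276723/3891634788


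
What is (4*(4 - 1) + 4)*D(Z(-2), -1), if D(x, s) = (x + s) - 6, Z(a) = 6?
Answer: -16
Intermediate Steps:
D(x, s) = -6 + s + x (D(x, s) = (s + x) - 6 = -6 + s + x)
(4*(4 - 1) + 4)*D(Z(-2), -1) = (4*(4 - 1) + 4)*(-6 - 1 + 6) = (4*3 + 4)*(-1) = (12 + 4)*(-1) = 16*(-1) = -16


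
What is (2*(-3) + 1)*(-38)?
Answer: 190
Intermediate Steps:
(2*(-3) + 1)*(-38) = (-6 + 1)*(-38) = -5*(-38) = 190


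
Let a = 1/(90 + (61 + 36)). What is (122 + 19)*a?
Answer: 141/187 ≈ 0.75401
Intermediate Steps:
a = 1/187 (a = 1/(90 + 97) = 1/187 ≈ 0.0053476)
(122 + 19)*a = (122 + 19)*(1/187) = 141*(1/187) = 141/187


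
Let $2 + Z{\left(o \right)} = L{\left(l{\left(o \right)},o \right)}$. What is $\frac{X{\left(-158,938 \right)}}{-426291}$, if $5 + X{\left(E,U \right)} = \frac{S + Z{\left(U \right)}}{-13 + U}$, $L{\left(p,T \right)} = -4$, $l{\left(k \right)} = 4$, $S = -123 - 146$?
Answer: $\frac{196}{15772767} \approx 1.2426 \cdot 10^{-5}$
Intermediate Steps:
$S = -269$ ($S = -123 - 146 = -269$)
$Z{\left(o \right)} = -6$ ($Z{\left(o \right)} = -2 - 4 = -6$)
$X{\left(E,U \right)} = -5 - \frac{275}{-13 + U}$ ($X{\left(E,U \right)} = -5 + \frac{-269 - 6}{-13 + U} = -5 - \frac{275}{-13 + U}$)
$\frac{X{\left(-158,938 \right)}}{-426291} = \frac{5 \frac{1}{-13 + 938} \left(-42 - 938\right)}{-426291} = \frac{5 \left(-42 - 938\right)}{925} \left(- \frac{1}{426291}\right) = 5 \cdot \frac{1}{925} \left(-980\right) \left(- \frac{1}{426291}\right) = \left(- \frac{196}{37}\right) \left(- \frac{1}{426291}\right) = \frac{196}{15772767}$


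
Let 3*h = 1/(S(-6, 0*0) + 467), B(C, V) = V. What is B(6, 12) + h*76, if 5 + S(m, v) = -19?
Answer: 16024/1329 ≈ 12.057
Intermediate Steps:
S(m, v) = -24 (S(m, v) = -5 - 19 = -24)
h = 1/1329 (h = 1/(3*(-24 + 467)) = (⅓)/443 = (⅓)*(1/443) = 1/1329 ≈ 0.00075245)
B(6, 12) + h*76 = 12 + (1/1329)*76 = 12 + 76/1329 = 16024/1329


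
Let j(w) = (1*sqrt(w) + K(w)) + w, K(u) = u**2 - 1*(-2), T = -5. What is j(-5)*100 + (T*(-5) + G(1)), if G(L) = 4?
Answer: 2229 + 100*I*sqrt(5) ≈ 2229.0 + 223.61*I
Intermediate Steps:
K(u) = 2 + u**2 (K(u) = u**2 + 2 = 2 + u**2)
j(w) = 2 + w + sqrt(w) + w**2 (j(w) = (1*sqrt(w) + (2 + w**2)) + w = (sqrt(w) + (2 + w**2)) + w = (2 + sqrt(w) + w**2) + w = 2 + w + sqrt(w) + w**2)
j(-5)*100 + (T*(-5) + G(1)) = (2 - 5 + sqrt(-5) + (-5)**2)*100 + (-5*(-5) + 4) = (2 - 5 + I*sqrt(5) + 25)*100 + (25 + 4) = (22 + I*sqrt(5))*100 + 29 = (2200 + 100*I*sqrt(5)) + 29 = 2229 + 100*I*sqrt(5)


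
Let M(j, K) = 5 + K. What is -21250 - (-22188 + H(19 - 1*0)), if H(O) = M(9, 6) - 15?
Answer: 942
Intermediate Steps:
H(O) = -4 (H(O) = (5 + 6) - 15 = 11 - 15 = -4)
-21250 - (-22188 + H(19 - 1*0)) = -21250 - (-22188 - 4) = -21250 - 1*(-22192) = -21250 + 22192 = 942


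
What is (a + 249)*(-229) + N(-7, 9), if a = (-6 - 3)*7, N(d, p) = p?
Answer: -42585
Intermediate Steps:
a = -63 (a = -9*7 = -63)
(a + 249)*(-229) + N(-7, 9) = (-63 + 249)*(-229) + 9 = 186*(-229) + 9 = -42594 + 9 = -42585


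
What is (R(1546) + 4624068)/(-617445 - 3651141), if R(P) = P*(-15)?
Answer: -766813/711431 ≈ -1.0778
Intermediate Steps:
R(P) = -15*P
(R(1546) + 4624068)/(-617445 - 3651141) = (-15*1546 + 4624068)/(-617445 - 3651141) = (-23190 + 4624068)/(-4268586) = 4600878*(-1/4268586) = -766813/711431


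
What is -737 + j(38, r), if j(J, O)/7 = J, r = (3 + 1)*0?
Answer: -471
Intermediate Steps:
r = 0 (r = 4*0 = 0)
j(J, O) = 7*J
-737 + j(38, r) = -737 + 7*38 = -737 + 266 = -471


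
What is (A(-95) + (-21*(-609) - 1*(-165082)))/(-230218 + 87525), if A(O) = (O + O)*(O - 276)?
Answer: -248361/142693 ≈ -1.7405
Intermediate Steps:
A(O) = 2*O*(-276 + O) (A(O) = (2*O)*(-276 + O) = 2*O*(-276 + O))
(A(-95) + (-21*(-609) - 1*(-165082)))/(-230218 + 87525) = (2*(-95)*(-276 - 95) + (-21*(-609) - 1*(-165082)))/(-230218 + 87525) = (2*(-95)*(-371) + (12789 + 165082))/(-142693) = (70490 + 177871)*(-1/142693) = 248361*(-1/142693) = -248361/142693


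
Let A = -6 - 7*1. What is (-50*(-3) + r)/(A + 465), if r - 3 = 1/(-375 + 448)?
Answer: 5585/16498 ≈ 0.33853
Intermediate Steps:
r = 220/73 (r = 3 + 1/(-375 + 448) = 3 + 1/73 = 220/73 ≈ 3.0137)
A = -13 (A = -6 - 7 = -13)
(-50*(-3) + r)/(A + 465) = (-50*(-3) + 220/73)/(-13 + 465) = (150 + 220/73)/452 = (11170/73)*(1/452) = 5585/16498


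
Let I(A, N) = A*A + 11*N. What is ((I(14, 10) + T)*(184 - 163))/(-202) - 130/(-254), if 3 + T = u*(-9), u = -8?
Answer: -986995/25654 ≈ -38.473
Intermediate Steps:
T = 69 (T = -3 - 8*(-9) = -3 + 72 = 69)
I(A, N) = A² + 11*N
((I(14, 10) + T)*(184 - 163))/(-202) - 130/(-254) = (((14² + 11*10) + 69)*(184 - 163))/(-202) - 130/(-254) = (((196 + 110) + 69)*21)*(-1/202) - 130*(-1/254) = ((306 + 69)*21)*(-1/202) + 65/127 = (375*21)*(-1/202) + 65/127 = 7875*(-1/202) + 65/127 = -7875/202 + 65/127 = -986995/25654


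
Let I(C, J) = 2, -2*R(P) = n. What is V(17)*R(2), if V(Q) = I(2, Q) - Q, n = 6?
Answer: 45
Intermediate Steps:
R(P) = -3 (R(P) = -½*6 = -3)
V(Q) = 2 - Q
V(17)*R(2) = (2 - 1*17)*(-3) = (2 - 17)*(-3) = -15*(-3) = 45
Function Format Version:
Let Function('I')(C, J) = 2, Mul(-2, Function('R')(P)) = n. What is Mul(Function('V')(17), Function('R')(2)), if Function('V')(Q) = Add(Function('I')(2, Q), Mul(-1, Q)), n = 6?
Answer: 45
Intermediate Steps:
Function('R')(P) = -3 (Function('R')(P) = Mul(Rational(-1, 2), 6) = -3)
Function('V')(Q) = Add(2, Mul(-1, Q))
Mul(Function('V')(17), Function('R')(2)) = Mul(Add(2, Mul(-1, 17)), -3) = Mul(Add(2, -17), -3) = Mul(-15, -3) = 45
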